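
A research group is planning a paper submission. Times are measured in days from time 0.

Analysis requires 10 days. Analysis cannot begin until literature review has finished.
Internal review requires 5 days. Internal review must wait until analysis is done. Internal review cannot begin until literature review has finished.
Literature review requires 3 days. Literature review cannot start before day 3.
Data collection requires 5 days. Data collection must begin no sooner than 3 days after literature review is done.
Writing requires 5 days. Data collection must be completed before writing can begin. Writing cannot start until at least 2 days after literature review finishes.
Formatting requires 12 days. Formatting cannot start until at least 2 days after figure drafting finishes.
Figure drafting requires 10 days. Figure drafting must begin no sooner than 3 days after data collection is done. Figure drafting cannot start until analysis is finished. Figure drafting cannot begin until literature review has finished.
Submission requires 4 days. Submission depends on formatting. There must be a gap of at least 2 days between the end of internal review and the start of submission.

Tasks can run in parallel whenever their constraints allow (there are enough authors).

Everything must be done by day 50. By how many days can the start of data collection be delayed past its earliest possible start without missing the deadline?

5

Literature review waits on its own release at day 3, so it starts at day 3 and finishes at 3 + 3 = day 6.
Data collection cannot begin until literature review (finishes day 6, plus 3-day gap → day 9). It runs from day 9 to 9 + 5 = day 14.

Working backward from the deadline:
Submission has no dependents, so it just needs to finish by day 50. Starting by 50 − 4 = day 46 achieves that.
Formatting feeds into submission (must start by day 46); so formatting must finish by day 46 and therefore start by day 34.
Figure drafting feeds into formatting (must start by day 34, minus 2-day gap → day 32); so figure drafting must finish by day 32 and therefore start by day 22.
Writing has no dependents, so it just needs to finish by day 50. Starting by 50 − 5 = day 45 achieves that.
Data collection must finish in time for figure drafting (must start by day 22, minus 3-day gap → day 19); writing (must start by day 45). The tightest is day 19, so data collection must start by 19 − 5 = day 14.
So data collection can start as early as day 9 and as late as day 14, giving 14 − 9 = 5 days of slack.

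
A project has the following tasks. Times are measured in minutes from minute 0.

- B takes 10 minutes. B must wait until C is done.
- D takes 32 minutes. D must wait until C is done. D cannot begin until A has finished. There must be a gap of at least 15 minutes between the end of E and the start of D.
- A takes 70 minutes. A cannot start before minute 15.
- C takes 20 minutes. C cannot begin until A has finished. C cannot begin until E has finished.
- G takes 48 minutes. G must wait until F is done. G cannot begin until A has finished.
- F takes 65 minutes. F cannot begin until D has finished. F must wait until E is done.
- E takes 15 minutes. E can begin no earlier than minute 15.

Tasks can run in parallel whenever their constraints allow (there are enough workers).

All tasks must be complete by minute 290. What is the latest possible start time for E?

110

Nothing follows B; the deadline of minute 290 is its only limit. It must start by 290 − 10 = minute 280.
Nothing follows G; the deadline of minute 290 is its only limit. It must start by 290 − 48 = minute 242.
F has to be done before G (must start by minute 242). That means finishing by minute 242, i.e. starting by 242 − 65 = minute 177.
D must finish before F (must start by minute 177). With a 32-minute duration, D must start by 177 − 32 = minute 145.
C has several dependents: B (must start by minute 280); D (must start by minute 145). The earliest of those limits is minute 145, so C must start by 145 − 20 = minute 125.
E has several dependents: C (must start by minute 125); D (must start by minute 145, minus 15-minute gap → minute 130); F (must start by minute 177). The earliest of those limits is minute 125, so E must start by 125 − 15 = minute 110.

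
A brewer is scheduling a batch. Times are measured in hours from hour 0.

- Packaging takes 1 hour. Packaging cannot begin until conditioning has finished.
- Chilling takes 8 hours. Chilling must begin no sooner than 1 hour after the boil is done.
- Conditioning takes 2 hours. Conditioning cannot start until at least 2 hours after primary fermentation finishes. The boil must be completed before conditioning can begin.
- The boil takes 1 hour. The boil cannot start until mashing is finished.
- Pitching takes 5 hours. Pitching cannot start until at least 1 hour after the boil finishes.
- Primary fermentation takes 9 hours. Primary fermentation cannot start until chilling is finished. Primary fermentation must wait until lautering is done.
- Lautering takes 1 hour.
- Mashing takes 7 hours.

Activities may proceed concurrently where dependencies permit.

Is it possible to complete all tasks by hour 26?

No

Lautering can start immediately at hour 0; it finishes at hour 1.
Mashing has no prerequisites, so it starts at hour 0 and finishes at hour 7.
The boil cannot begin until mashing (finishes hour 7). It runs from hour 7 to 7 + 1 = hour 8.
After the boil (finishes hour 8, plus 1-hour gap → hour 9), pitching can start at hour 9 and finishes at hour 14.
After the boil (finishes hour 8, plus 1-hour gap → hour 9), chilling can start at hour 9 and finishes at hour 17.
Primary fermentation cannot start until chilling (finishes hour 17); lautering (finishes hour 1). The controlling bound is hour 17, so primary fermentation finishes at 17 + 9 = hour 26.
Conditioning needs all of primary fermentation (finishes hour 26, plus 2-hour gap → hour 28); the boil (finishes hour 8). That puts its earliest start at hour 28; it finishes at 28 + 2 = hour 30.
After conditioning (finishes hour 30), packaging can start at hour 30 and finishes at hour 31.
The earliest everything can be done is hour 31, which is after the deadline of 26, so it is not possible.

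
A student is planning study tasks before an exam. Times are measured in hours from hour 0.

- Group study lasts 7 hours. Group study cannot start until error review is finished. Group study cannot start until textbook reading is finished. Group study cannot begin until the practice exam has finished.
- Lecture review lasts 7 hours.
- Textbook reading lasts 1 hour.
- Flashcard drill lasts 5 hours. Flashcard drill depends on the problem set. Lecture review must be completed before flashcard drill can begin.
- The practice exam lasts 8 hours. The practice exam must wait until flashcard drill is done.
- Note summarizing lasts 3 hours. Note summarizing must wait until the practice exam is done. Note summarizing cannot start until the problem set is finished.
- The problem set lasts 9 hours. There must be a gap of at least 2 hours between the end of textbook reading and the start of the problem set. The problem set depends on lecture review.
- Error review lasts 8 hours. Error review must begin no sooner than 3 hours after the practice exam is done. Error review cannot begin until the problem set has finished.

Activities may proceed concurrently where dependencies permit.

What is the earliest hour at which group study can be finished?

Nothing blocks lecture review, so it runs from hour 0 to hour 7.
Nothing blocks textbook reading, so it runs from hour 0 to hour 1.
For the problem set: textbook reading (finishes hour 1, plus 2-hour gap → hour 3); lecture review (finishes hour 7). Taking the maximum gives a start of hour 7, and it finishes at 7 + 9 = hour 16.
Flashcard drill has to wait for the problem set (finishes hour 16); lecture review (finishes hour 7). The latest of these is hour 16, so flashcard drill runs hour 16 to 16 + 5 = hour 21.
The practice exam cannot begin until flashcard drill (finishes hour 21). It runs from hour 21 to 21 + 8 = hour 29.
Error review has to wait for the practice exam (finishes hour 29, plus 3-hour gap → hour 32); the problem set (finishes hour 16). The latest of these is hour 32, so error review runs hour 32 to 32 + 8 = hour 40.
For group study: error review (finishes hour 40); textbook reading (finishes hour 1); the practice exam (finishes hour 29). Taking the maximum gives a start of hour 40, and it finishes at 40 + 7 = hour 47.

47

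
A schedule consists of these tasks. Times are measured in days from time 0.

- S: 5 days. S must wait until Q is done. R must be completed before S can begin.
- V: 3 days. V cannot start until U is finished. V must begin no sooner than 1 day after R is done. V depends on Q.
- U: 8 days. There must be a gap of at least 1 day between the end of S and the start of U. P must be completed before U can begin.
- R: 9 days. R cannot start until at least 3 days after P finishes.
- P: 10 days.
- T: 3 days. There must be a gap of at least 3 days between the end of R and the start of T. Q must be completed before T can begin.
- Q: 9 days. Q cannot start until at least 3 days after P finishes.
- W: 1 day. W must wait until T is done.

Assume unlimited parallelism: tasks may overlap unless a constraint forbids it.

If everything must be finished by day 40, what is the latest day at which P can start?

V must finish by day 40; it takes 3 days, so it must start by 40 − 3 = day 37.
U must finish before V (must start by day 37). With an 8-day duration, U must start by 37 − 8 = day 29.
Since U (must start by day 29, minus 1-day gap → day 28) depends on it, S must finish by day 28. Backing off its 5-day duration gives a latest start of day 23.
To finish by day 40, W (duration 1) must start no later than day 39.
T has to be done before W (must start by day 39). That means finishing by day 39, i.e. starting by 39 − 3 = day 36.
For Q: S (must start by day 23); T (must start by day 36); V (must start by day 37). The most restrictive is day 23; with a 9-day duration, Q must start by day 14.
R has several dependents: S (must start by day 23); T (must start by day 36, minus 3-day gap → day 33); V (must start by day 37, minus 1-day gap → day 36). The earliest of those limits is day 23, so R must start by 23 − 9 = day 14.
P feeds Q (must start by day 14, minus 3-day gap → day 11); R (must start by day 14, minus 3-day gap → day 11); U (must start by day 29). Taking the minimum, P must finish by day 11 and start by 11 − 10 = day 1.

1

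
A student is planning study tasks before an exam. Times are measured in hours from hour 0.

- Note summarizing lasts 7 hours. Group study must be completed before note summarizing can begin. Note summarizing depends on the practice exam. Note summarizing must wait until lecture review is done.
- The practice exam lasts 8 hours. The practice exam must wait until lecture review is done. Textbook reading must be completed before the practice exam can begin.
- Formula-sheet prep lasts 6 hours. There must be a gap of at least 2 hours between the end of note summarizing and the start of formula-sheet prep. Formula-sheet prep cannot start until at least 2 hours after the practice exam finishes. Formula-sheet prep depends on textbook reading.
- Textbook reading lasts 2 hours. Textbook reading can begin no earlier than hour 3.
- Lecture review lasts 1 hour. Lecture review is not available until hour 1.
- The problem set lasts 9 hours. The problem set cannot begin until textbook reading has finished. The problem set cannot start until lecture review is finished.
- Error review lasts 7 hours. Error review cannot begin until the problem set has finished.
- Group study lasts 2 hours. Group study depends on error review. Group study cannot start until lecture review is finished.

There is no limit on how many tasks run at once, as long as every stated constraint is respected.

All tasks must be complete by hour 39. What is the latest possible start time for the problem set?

To finish by hour 39, formula-sheet prep (duration 6) must start no later than hour 33.
Note summarizing feeds into formula-sheet prep (must start by hour 33, minus 2-hour gap → hour 31); so note summarizing must finish by hour 31 and therefore start by hour 24.
Group study feeds into note summarizing (must start by hour 24); so group study must finish by hour 24 and therefore start by hour 22.
Error review has to be done before group study (must start by hour 22). That means finishing by hour 22, i.e. starting by 22 − 7 = hour 15.
The problem set feeds into error review (must start by hour 15); so the problem set must finish by hour 15 and therefore start by hour 6.

6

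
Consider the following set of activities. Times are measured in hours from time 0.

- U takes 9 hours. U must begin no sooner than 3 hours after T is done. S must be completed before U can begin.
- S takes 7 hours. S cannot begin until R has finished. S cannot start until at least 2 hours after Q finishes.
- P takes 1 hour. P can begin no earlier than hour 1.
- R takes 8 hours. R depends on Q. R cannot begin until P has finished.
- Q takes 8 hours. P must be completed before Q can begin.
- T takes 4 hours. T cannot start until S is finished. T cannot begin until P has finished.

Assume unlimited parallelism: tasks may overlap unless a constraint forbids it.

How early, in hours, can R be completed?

18

P cannot begin until its own release at hour 1. It runs from hour 1 to 1 + 1 = hour 2.
Q waits on P (finishes hour 2), so it starts at hour 2 and finishes at 2 + 8 = hour 10.
For R: Q (finishes hour 10); P (finishes hour 2). Taking the maximum gives a start of hour 10, and it finishes at 10 + 8 = hour 18.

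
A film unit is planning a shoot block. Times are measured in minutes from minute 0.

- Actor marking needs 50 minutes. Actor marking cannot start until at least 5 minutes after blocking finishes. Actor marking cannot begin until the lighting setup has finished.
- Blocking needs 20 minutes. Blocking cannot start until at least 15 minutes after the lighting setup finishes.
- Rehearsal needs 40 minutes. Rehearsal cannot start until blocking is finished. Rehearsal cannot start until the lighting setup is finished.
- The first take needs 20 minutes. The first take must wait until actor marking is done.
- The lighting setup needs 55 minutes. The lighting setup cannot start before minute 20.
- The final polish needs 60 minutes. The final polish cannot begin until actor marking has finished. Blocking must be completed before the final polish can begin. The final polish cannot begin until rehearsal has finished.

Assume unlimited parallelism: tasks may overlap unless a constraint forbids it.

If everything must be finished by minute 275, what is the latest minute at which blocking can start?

Nothing follows the final polish; the deadline of minute 275 is its only limit. It must start by 275 − 60 = minute 215.
The first take must finish by minute 275; it takes 20 minutes, so it must start by 275 − 20 = minute 255.
Actor marking feeds the final polish (must start by minute 215); the first take (must start by minute 255). Taking the minimum, actor marking must finish by minute 215 and start by 215 − 50 = minute 165.
Rehearsal feeds into the final polish (must start by minute 215); so rehearsal must finish by minute 215 and therefore start by minute 175.
Blocking must finish in time for actor marking (must start by minute 165, minus 5-minute gap → minute 160); rehearsal (must start by minute 175); the final polish (must start by minute 215). The tightest is minute 160, so blocking must start by 160 − 20 = minute 140.

140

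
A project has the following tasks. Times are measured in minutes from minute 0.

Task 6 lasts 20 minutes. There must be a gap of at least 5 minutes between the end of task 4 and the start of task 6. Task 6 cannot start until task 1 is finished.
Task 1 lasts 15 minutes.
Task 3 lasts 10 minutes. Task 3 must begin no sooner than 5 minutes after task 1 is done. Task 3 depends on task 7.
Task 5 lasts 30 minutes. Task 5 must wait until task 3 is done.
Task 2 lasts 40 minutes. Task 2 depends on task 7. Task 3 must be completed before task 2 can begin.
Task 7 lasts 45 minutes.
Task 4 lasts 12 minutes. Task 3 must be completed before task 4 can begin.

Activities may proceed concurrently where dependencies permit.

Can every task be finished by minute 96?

Task 7 can start immediately at minute 0; it finishes at minute 45.
Task 1 has no prerequisites, so it starts at minute 0 and finishes at minute 15.
For task 3: task 1 (finishes minute 15, plus 5-minute gap → minute 20); task 7 (finishes minute 45). Taking the maximum gives a start of minute 45, and it finishes at 45 + 10 = minute 55.
Task 5 waits on task 3 (finishes minute 55), so it starts at minute 55 and finishes at 55 + 30 = minute 85.
Task 4 waits on task 3 (finishes minute 55), so it starts at minute 55 and finishes at 55 + 12 = minute 67.
Task 6 has to wait for task 4 (finishes minute 67, plus 5-minute gap → minute 72); task 1 (finishes minute 15). The latest of these is minute 72, so task 6 runs minute 72 to 72 + 20 = minute 92.
Task 2 needs all of task 7 (finishes minute 45); task 3 (finishes minute 55). That puts its earliest start at minute 55; it finishes at 55 + 40 = minute 95.
Every task is finished by minute 95, which is no later than the deadline of 96, so the schedule is feasible.

Yes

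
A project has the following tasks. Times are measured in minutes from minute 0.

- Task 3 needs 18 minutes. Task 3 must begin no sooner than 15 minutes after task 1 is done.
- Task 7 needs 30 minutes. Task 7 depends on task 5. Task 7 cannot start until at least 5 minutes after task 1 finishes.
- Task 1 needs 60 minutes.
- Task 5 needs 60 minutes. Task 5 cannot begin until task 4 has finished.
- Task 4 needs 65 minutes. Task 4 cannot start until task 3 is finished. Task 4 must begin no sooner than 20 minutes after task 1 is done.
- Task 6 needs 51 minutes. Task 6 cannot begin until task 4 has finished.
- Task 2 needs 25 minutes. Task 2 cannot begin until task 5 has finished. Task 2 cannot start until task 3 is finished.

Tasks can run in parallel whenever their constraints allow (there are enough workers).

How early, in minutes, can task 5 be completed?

218

Task 1 has no prerequisites, so it starts at minute 0 and finishes at minute 60.
Task 3 waits on task 1 (finishes minute 60, plus 15-minute gap → minute 75), so it starts at minute 75 and finishes at 75 + 18 = minute 93.
Task 4 cannot start until task 3 (finishes minute 93); task 1 (finishes minute 60, plus 20-minute gap → minute 80). The controlling bound is minute 93, so task 4 finishes at 93 + 65 = minute 158.
Task 5 cannot begin until task 4 (finishes minute 158). It runs from minute 158 to 158 + 60 = minute 218.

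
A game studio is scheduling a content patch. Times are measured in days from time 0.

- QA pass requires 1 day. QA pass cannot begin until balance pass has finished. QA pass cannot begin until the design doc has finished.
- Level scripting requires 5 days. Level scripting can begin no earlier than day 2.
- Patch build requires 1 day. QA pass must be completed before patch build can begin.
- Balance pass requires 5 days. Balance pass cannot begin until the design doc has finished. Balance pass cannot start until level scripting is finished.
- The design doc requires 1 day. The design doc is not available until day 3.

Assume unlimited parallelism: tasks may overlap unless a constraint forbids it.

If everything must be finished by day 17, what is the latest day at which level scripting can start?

Patch build has no dependents, so it just needs to finish by day 17. Starting by 17 − 1 = day 16 achieves that.
Since patch build (must start by day 16) depends on it, QA pass must finish by day 16. Backing off its 1-day duration gives a latest start of day 15.
Balance pass must finish before QA pass (must start by day 15). With a 5-day duration, balance pass must start by 15 − 5 = day 10.
Level scripting must finish before balance pass (must start by day 10). With a 5-day duration, level scripting must start by 10 − 5 = day 5.

5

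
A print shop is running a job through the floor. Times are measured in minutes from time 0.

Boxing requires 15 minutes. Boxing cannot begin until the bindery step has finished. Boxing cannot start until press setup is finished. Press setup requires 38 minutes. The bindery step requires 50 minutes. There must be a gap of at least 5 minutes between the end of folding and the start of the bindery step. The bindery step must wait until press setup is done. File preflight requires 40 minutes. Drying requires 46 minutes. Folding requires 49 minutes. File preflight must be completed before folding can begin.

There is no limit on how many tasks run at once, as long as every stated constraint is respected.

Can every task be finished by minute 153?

Drying has no prerequisites, so it starts at minute 0 and finishes at minute 46.
Press setup has no prerequisites, so it starts at minute 0 and finishes at minute 38.
File preflight can start immediately at minute 0; it finishes at minute 40.
Folding waits on file preflight (finishes minute 40), so it starts at minute 40 and finishes at 40 + 49 = minute 89.
The bindery step needs all of folding (finishes minute 89, plus 5-minute gap → minute 94); press setup (finishes minute 38). That puts its earliest start at minute 94; it finishes at 94 + 50 = minute 144.
For boxing: the bindery step (finishes minute 144); press setup (finishes minute 38). Taking the maximum gives a start of minute 144, and it finishes at 144 + 15 = minute 159.
The earliest everything can be done is minute 159, which is after the deadline of 153, so it is not possible.

No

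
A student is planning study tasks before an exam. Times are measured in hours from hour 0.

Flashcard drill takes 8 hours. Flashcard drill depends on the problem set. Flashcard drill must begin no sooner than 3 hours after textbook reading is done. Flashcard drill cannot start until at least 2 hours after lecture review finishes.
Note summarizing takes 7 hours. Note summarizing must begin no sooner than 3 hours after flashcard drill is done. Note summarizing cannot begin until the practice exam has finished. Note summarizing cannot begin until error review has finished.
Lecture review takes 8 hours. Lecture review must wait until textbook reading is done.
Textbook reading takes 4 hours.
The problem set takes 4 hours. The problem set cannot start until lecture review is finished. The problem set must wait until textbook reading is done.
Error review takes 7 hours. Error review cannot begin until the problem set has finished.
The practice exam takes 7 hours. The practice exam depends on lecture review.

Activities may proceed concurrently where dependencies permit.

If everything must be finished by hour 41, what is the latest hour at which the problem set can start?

Nothing follows note summarizing; the deadline of hour 41 is its only limit. It must start by 41 − 7 = hour 34.
Since note summarizing (must start by hour 34, minus 3-hour gap → hour 31) depends on it, flashcard drill must finish by hour 31. Backing off its 8-hour duration gives a latest start of hour 23.
Error review has to be done before note summarizing (must start by hour 34). That means finishing by hour 34, i.e. starting by 34 − 7 = hour 27.
For the problem set: flashcard drill (must start by hour 23); error review (must start by hour 27). The most restrictive is hour 23; with a 4-hour duration, the problem set must start by hour 19.

19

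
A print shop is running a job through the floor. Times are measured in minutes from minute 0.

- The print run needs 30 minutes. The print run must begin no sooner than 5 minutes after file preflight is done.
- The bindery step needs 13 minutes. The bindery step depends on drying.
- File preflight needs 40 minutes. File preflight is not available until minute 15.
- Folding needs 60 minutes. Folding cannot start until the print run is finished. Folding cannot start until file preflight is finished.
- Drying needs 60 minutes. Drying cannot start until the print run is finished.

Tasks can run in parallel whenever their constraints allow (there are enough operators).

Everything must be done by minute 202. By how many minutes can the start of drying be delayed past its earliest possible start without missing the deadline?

After its own release at minute 15, file preflight can start at minute 15 and finishes at minute 55.
The print run waits on file preflight (finishes minute 55, plus 5-minute gap → minute 60), so it starts at minute 60 and finishes at 60 + 30 = minute 90.
Drying cannot begin until the print run (finishes minute 90). It runs from minute 90 to 90 + 60 = minute 150.

Working backward from the deadline:
The bindery step has no dependents, so it just needs to finish by minute 202. Starting by 202 − 13 = minute 189 achieves that.
Since the bindery step (must start by minute 189) depends on it, drying must finish by minute 189. Backing off its 60-minute duration gives a latest start of minute 129.
So drying can start as early as minute 90 and as late as minute 129, giving 129 − 90 = 39 minutes of slack.

39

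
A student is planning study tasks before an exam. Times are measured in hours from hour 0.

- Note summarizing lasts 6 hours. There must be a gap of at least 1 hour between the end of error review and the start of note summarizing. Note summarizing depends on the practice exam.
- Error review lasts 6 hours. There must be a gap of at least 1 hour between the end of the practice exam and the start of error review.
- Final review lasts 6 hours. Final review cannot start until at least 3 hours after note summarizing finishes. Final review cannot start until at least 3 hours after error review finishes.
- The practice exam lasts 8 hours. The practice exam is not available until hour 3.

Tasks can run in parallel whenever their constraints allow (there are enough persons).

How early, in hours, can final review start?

28

After its own release at hour 3, the practice exam can start at hour 3 and finishes at hour 11.
Error review cannot begin until the practice exam (finishes hour 11, plus 1-hour gap → hour 12). It runs from hour 12 to 12 + 6 = hour 18.
Note summarizing cannot start until error review (finishes hour 18, plus 1-hour gap → hour 19); the practice exam (finishes hour 11). The controlling bound is hour 19, so note summarizing finishes at 19 + 6 = hour 25.
Final review waits on note summarizing (finishes hour 25, plus 3-hour gap → hour 28); error review (finishes hour 18, plus 3-hour gap → hour 21). The latest of these is hour 28, which is the earliest final review can start.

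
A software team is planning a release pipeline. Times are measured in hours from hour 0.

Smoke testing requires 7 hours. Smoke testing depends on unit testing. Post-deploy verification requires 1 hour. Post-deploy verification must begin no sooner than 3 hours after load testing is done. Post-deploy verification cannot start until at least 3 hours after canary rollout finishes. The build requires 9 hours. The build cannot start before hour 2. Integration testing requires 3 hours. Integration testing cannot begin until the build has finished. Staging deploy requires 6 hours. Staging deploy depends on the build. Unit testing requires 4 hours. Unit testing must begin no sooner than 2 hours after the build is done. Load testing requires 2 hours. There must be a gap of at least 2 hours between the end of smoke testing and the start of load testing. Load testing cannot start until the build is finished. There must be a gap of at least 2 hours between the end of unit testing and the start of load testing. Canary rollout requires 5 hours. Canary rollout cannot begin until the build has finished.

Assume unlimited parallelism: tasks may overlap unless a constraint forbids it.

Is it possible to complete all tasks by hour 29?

No

The build waits on its own release at hour 2, so it starts at hour 2 and finishes at 2 + 9 = hour 11.
After the build (finishes hour 11), canary rollout can start at hour 11 and finishes at hour 16.
Staging deploy cannot begin until the build (finishes hour 11). It runs from hour 11 to 11 + 6 = hour 17.
Integration testing cannot begin until the build (finishes hour 11). It runs from hour 11 to 11 + 3 = hour 14.
After the build (finishes hour 11, plus 2-hour gap → hour 13), unit testing can start at hour 13 and finishes at hour 17.
Smoke testing cannot begin until unit testing (finishes hour 17). It runs from hour 17 to 17 + 7 = hour 24.
Load testing needs all of smoke testing (finishes hour 24, plus 2-hour gap → hour 26); the build (finishes hour 11); unit testing (finishes hour 17, plus 2-hour gap → hour 19). That puts its earliest start at hour 26; it finishes at 26 + 2 = hour 28.
For post-deploy verification: load testing (finishes hour 28, plus 3-hour gap → hour 31); canary rollout (finishes hour 16, plus 3-hour gap → hour 19). Taking the maximum gives a start of hour 31, and it finishes at 31 + 1 = hour 32.
The earliest everything can be done is hour 32, which is after the deadline of 29, so it is not possible.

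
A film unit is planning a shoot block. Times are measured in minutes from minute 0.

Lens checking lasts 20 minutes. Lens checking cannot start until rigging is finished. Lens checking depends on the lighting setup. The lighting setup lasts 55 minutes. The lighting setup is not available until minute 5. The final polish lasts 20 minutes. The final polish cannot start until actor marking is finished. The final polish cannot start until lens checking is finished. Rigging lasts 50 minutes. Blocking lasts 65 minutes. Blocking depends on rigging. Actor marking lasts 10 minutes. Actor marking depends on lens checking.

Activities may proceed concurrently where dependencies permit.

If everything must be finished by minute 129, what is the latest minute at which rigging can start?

The final polish must finish by minute 129; it takes 20 minutes, so it must start by 129 − 20 = minute 109.
Since the final polish (must start by minute 109) depends on it, actor marking must finish by minute 109. Backing off its 10-minute duration gives a latest start of minute 99.
For lens checking: actor marking (must start by minute 99); the final polish (must start by minute 109). The most restrictive is minute 99; with a 20-minute duration, lens checking must start by minute 79.
Blocking has no dependents, so it just needs to finish by minute 129. Starting by 129 − 65 = minute 64 achieves that.
Rigging has several dependents: lens checking (must start by minute 79); blocking (must start by minute 64). The earliest of those limits is minute 64, so rigging must start by 64 − 50 = minute 14.

14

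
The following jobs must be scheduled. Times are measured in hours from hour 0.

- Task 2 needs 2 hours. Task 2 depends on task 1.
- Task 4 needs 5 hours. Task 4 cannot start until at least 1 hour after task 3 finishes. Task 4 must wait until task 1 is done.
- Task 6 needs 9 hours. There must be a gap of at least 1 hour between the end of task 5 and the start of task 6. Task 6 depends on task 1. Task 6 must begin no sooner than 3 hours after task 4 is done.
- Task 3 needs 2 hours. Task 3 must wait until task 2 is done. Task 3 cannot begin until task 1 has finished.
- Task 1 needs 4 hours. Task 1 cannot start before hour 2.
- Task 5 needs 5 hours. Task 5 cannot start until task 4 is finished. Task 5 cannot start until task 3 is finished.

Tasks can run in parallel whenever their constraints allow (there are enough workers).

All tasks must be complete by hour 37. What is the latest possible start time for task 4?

17

Nothing follows task 6; the deadline of hour 37 is its only limit. It must start by 37 − 9 = hour 28.
Task 5 feeds into task 6 (must start by hour 28, minus 1-hour gap → hour 27); so task 5 must finish by hour 27 and therefore start by hour 22.
Task 4 feeds task 5 (must start by hour 22); task 6 (must start by hour 28, minus 3-hour gap → hour 25). Taking the minimum, task 4 must finish by hour 22 and start by 22 − 5 = hour 17.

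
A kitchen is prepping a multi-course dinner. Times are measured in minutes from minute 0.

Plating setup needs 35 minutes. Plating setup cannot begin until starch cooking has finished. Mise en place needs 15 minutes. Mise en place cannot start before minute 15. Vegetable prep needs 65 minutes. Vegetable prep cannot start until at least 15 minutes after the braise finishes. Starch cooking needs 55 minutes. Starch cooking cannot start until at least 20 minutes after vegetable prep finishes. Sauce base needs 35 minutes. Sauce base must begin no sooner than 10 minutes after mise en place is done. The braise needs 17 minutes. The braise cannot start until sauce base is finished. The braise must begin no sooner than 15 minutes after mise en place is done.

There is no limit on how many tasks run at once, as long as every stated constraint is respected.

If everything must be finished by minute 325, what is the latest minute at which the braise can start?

Plating setup must finish by minute 325; it takes 35 minutes, so it must start by 325 − 35 = minute 290.
Starch cooking must finish before plating setup (must start by minute 290). With a 55-minute duration, starch cooking must start by 290 − 55 = minute 235.
Since starch cooking (must start by minute 235, minus 20-minute gap → minute 215) depends on it, vegetable prep must finish by minute 215. Backing off its 65-minute duration gives a latest start of minute 150.
Since vegetable prep (must start by minute 150, minus 15-minute gap → minute 135) depends on it, the braise must finish by minute 135. Backing off its 17-minute duration gives a latest start of minute 118.

118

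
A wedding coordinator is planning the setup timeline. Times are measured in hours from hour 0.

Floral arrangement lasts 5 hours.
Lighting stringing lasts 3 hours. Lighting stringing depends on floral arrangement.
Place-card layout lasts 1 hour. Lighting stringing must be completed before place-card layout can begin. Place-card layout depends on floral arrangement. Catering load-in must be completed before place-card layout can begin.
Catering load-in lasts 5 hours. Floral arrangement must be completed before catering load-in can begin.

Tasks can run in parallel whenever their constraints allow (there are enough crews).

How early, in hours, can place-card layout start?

10

Floral arrangement has no prerequisites, so it starts at hour 0 and finishes at hour 5.
Catering load-in cannot begin until floral arrangement (finishes hour 5). It runs from hour 5 to 5 + 5 = hour 10.
Lighting stringing cannot begin until floral arrangement (finishes hour 5). It runs from hour 5 to 5 + 3 = hour 8.
Place-card layout waits on lighting stringing (finishes hour 8); floral arrangement (finishes hour 5); catering load-in (finishes hour 10). The latest of these is hour 10, which is the earliest place-card layout can start.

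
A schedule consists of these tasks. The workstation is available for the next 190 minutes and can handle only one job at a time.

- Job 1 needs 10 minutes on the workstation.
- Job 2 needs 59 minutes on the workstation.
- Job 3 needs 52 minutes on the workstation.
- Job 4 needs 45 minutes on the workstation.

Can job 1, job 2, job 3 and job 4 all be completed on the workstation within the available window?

Running back to back, the jobs need 10 + 59 + 52 + 45 = 166 minutes on the workstation.
Since 166 ≤ 190, they fit within the window.

Yes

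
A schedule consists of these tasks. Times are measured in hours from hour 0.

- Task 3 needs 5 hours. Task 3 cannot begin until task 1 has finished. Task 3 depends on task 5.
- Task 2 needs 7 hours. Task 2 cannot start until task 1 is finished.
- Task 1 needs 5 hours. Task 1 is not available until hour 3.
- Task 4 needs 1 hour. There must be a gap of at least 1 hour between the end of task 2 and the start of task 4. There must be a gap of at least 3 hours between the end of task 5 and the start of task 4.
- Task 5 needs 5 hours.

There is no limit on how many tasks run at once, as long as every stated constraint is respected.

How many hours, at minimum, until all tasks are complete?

17

Nothing blocks task 5, so it runs from hour 0 to hour 5.
Task 1 cannot begin until its own release at hour 3. It runs from hour 3 to 3 + 5 = hour 8.
Task 3 cannot start until task 1 (finishes hour 8); task 5 (finishes hour 5). The controlling bound is hour 8, so task 3 finishes at 8 + 5 = hour 13.
After task 1 (finishes hour 8), task 2 can start at hour 8 and finishes at hour 15.
Task 4 cannot start until task 2 (finishes hour 15, plus 1-hour gap → hour 16); task 5 (finishes hour 5, plus 3-hour gap → hour 8). The controlling bound is hour 16, so task 4 finishes at 16 + 1 = hour 17.
All tasks are finished once the last one completes. Finish times: Task 1 at 8, Task 2 at 15, Task 3 at 13, Task 4 at 17, Task 5 at 5. The latest is hour 17.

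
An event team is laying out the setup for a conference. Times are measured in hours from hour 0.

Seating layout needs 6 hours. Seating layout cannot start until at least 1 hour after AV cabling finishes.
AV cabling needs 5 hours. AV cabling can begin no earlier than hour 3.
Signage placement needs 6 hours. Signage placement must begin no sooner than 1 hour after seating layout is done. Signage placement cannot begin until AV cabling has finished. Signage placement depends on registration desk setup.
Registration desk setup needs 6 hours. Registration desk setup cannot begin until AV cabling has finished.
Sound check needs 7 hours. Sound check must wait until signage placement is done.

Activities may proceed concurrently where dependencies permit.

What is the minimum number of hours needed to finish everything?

29

AV cabling cannot begin until its own release at hour 3. It runs from hour 3 to 3 + 5 = hour 8.
Registration desk setup waits on AV cabling (finishes hour 8), so it starts at hour 8 and finishes at 8 + 6 = hour 14.
Seating layout cannot begin until AV cabling (finishes hour 8, plus 1-hour gap → hour 9). It runs from hour 9 to 9 + 6 = hour 15.
Signage placement needs all of seating layout (finishes hour 15, plus 1-hour gap → hour 16); AV cabling (finishes hour 8); registration desk setup (finishes hour 14). That puts its earliest start at hour 16; it finishes at 16 + 6 = hour 22.
Sound check cannot begin until signage placement (finishes hour 22). It runs from hour 22 to 22 + 7 = hour 29.
All tasks are finished once the last one completes. Finish times: AV cabling at 8, Seating layout at 15, Registration desk setup at 14, Signage placement at 22, Sound check at 29. The latest is hour 29.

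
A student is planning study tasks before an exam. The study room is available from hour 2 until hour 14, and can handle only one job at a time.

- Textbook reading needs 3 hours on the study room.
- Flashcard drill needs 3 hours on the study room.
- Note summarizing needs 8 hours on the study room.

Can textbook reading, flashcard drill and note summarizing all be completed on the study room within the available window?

No

The study room window is 14 − 2 = 12 hours.
Running back to back, the jobs need 3 + 3 + 8 = 14 hours on the study room.
Since 14 > 12, they cannot all fit.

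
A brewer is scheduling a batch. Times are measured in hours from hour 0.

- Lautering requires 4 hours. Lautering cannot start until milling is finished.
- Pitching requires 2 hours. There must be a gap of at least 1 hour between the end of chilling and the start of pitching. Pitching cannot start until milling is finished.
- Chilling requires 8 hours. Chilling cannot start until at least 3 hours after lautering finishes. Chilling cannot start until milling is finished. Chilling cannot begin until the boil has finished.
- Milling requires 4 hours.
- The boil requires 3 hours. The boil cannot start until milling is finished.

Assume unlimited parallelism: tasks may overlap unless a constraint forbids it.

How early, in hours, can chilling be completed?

Milling has no prerequisites, so it starts at hour 0 and finishes at hour 4.
The boil cannot begin until milling (finishes hour 4). It runs from hour 4 to 4 + 3 = hour 7.
Lautering cannot begin until milling (finishes hour 4). It runs from hour 4 to 4 + 4 = hour 8.
Chilling needs all of lautering (finishes hour 8, plus 3-hour gap → hour 11); milling (finishes hour 4); the boil (finishes hour 7). That puts its earliest start at hour 11; it finishes at 11 + 8 = hour 19.

19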